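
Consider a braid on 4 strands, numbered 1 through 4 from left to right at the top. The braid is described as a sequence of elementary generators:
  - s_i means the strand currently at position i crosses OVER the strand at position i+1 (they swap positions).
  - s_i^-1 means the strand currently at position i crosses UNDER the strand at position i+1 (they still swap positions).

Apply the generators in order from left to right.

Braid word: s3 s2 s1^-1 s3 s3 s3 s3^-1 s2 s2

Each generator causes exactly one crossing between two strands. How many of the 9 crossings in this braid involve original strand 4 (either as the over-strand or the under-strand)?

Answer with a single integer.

Answer: 3

Derivation:
Gen 1: crossing 3x4. Involves strand 4? yes. Count so far: 1
Gen 2: crossing 2x4. Involves strand 4? yes. Count so far: 2
Gen 3: crossing 1x4. Involves strand 4? yes. Count so far: 3
Gen 4: crossing 2x3. Involves strand 4? no. Count so far: 3
Gen 5: crossing 3x2. Involves strand 4? no. Count so far: 3
Gen 6: crossing 2x3. Involves strand 4? no. Count so far: 3
Gen 7: crossing 3x2. Involves strand 4? no. Count so far: 3
Gen 8: crossing 1x2. Involves strand 4? no. Count so far: 3
Gen 9: crossing 2x1. Involves strand 4? no. Count so far: 3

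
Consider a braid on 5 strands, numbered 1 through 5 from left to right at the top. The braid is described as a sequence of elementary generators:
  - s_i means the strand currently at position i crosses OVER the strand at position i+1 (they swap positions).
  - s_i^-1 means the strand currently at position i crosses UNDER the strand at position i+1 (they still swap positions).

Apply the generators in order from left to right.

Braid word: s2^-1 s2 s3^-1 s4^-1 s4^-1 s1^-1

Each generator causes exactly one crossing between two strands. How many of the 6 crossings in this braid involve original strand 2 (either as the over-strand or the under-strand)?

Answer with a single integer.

Answer: 3

Derivation:
Gen 1: crossing 2x3. Involves strand 2? yes. Count so far: 1
Gen 2: crossing 3x2. Involves strand 2? yes. Count so far: 2
Gen 3: crossing 3x4. Involves strand 2? no. Count so far: 2
Gen 4: crossing 3x5. Involves strand 2? no. Count so far: 2
Gen 5: crossing 5x3. Involves strand 2? no. Count so far: 2
Gen 6: crossing 1x2. Involves strand 2? yes. Count so far: 3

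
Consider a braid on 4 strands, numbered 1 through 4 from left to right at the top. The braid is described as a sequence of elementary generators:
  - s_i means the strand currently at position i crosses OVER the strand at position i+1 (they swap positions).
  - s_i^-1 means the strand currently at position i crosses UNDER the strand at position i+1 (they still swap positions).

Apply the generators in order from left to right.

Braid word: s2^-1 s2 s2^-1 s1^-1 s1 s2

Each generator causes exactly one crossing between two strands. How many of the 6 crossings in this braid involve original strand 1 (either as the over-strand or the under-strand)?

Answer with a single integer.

Gen 1: crossing 2x3. Involves strand 1? no. Count so far: 0
Gen 2: crossing 3x2. Involves strand 1? no. Count so far: 0
Gen 3: crossing 2x3. Involves strand 1? no. Count so far: 0
Gen 4: crossing 1x3. Involves strand 1? yes. Count so far: 1
Gen 5: crossing 3x1. Involves strand 1? yes. Count so far: 2
Gen 6: crossing 3x2. Involves strand 1? no. Count so far: 2

Answer: 2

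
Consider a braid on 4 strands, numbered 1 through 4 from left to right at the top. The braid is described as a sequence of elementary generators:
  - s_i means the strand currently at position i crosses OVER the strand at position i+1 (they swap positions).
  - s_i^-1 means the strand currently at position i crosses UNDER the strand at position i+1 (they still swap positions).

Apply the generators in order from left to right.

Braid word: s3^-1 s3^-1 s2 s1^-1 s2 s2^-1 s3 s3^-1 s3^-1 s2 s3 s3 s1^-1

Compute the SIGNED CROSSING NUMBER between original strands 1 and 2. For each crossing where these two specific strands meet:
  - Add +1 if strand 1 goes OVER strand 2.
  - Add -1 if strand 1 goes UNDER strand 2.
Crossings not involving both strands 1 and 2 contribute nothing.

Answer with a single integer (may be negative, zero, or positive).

Answer: 2

Derivation:
Gen 1: crossing 3x4. Both 1&2? no. Sum: 0
Gen 2: crossing 4x3. Both 1&2? no. Sum: 0
Gen 3: crossing 2x3. Both 1&2? no. Sum: 0
Gen 4: crossing 1x3. Both 1&2? no. Sum: 0
Gen 5: 1 over 2. Both 1&2? yes. Contrib: +1. Sum: 1
Gen 6: 2 under 1. Both 1&2? yes. Contrib: +1. Sum: 2
Gen 7: crossing 2x4. Both 1&2? no. Sum: 2
Gen 8: crossing 4x2. Both 1&2? no. Sum: 2
Gen 9: crossing 2x4. Both 1&2? no. Sum: 2
Gen 10: crossing 1x4. Both 1&2? no. Sum: 2
Gen 11: 1 over 2. Both 1&2? yes. Contrib: +1. Sum: 3
Gen 12: 2 over 1. Both 1&2? yes. Contrib: -1. Sum: 2
Gen 13: crossing 3x4. Both 1&2? no. Sum: 2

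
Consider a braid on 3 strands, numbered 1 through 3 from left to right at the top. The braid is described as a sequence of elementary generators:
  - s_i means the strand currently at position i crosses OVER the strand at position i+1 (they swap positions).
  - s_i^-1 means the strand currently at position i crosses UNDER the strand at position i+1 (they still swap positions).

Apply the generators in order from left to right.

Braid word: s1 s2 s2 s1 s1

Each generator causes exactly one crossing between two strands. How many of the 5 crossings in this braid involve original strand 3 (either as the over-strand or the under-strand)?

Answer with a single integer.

Answer: 2

Derivation:
Gen 1: crossing 1x2. Involves strand 3? no. Count so far: 0
Gen 2: crossing 1x3. Involves strand 3? yes. Count so far: 1
Gen 3: crossing 3x1. Involves strand 3? yes. Count so far: 2
Gen 4: crossing 2x1. Involves strand 3? no. Count so far: 2
Gen 5: crossing 1x2. Involves strand 3? no. Count so far: 2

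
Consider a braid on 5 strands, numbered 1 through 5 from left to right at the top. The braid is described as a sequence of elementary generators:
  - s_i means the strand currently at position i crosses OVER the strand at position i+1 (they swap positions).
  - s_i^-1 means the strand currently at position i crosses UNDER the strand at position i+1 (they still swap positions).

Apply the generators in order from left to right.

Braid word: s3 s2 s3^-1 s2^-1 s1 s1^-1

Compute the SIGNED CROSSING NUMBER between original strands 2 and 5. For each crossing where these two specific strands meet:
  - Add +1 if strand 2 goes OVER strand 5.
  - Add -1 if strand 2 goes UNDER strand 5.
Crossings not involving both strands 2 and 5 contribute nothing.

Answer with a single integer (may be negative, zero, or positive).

Gen 1: crossing 3x4. Both 2&5? no. Sum: 0
Gen 2: crossing 2x4. Both 2&5? no. Sum: 0
Gen 3: crossing 2x3. Both 2&5? no. Sum: 0
Gen 4: crossing 4x3. Both 2&5? no. Sum: 0
Gen 5: crossing 1x3. Both 2&5? no. Sum: 0
Gen 6: crossing 3x1. Both 2&5? no. Sum: 0

Answer: 0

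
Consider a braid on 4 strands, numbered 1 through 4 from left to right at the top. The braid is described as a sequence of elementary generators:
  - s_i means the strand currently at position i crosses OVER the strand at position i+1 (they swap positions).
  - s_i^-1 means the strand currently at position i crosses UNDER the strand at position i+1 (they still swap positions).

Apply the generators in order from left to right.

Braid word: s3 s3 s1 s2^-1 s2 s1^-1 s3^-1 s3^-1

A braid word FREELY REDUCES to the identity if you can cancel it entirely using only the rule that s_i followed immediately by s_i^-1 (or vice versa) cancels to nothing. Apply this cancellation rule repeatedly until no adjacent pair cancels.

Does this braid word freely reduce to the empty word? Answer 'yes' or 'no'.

Gen 1 (s3): push. Stack: [s3]
Gen 2 (s3): push. Stack: [s3 s3]
Gen 3 (s1): push. Stack: [s3 s3 s1]
Gen 4 (s2^-1): push. Stack: [s3 s3 s1 s2^-1]
Gen 5 (s2): cancels prior s2^-1. Stack: [s3 s3 s1]
Gen 6 (s1^-1): cancels prior s1. Stack: [s3 s3]
Gen 7 (s3^-1): cancels prior s3. Stack: [s3]
Gen 8 (s3^-1): cancels prior s3. Stack: []
Reduced word: (empty)

Answer: yes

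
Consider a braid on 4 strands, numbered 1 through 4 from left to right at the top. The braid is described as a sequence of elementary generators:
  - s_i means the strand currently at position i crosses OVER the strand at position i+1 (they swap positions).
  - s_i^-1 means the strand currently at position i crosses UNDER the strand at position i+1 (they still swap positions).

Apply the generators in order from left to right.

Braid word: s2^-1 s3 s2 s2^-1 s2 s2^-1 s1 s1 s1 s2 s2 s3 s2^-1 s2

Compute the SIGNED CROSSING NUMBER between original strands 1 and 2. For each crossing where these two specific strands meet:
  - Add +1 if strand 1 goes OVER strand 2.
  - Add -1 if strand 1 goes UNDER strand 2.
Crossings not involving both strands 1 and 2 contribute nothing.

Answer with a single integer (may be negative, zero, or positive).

Answer: -2

Derivation:
Gen 1: crossing 2x3. Both 1&2? no. Sum: 0
Gen 2: crossing 2x4. Both 1&2? no. Sum: 0
Gen 3: crossing 3x4. Both 1&2? no. Sum: 0
Gen 4: crossing 4x3. Both 1&2? no. Sum: 0
Gen 5: crossing 3x4. Both 1&2? no. Sum: 0
Gen 6: crossing 4x3. Both 1&2? no. Sum: 0
Gen 7: crossing 1x3. Both 1&2? no. Sum: 0
Gen 8: crossing 3x1. Both 1&2? no. Sum: 0
Gen 9: crossing 1x3. Both 1&2? no. Sum: 0
Gen 10: crossing 1x4. Both 1&2? no. Sum: 0
Gen 11: crossing 4x1. Both 1&2? no. Sum: 0
Gen 12: crossing 4x2. Both 1&2? no. Sum: 0
Gen 13: 1 under 2. Both 1&2? yes. Contrib: -1. Sum: -1
Gen 14: 2 over 1. Both 1&2? yes. Contrib: -1. Sum: -2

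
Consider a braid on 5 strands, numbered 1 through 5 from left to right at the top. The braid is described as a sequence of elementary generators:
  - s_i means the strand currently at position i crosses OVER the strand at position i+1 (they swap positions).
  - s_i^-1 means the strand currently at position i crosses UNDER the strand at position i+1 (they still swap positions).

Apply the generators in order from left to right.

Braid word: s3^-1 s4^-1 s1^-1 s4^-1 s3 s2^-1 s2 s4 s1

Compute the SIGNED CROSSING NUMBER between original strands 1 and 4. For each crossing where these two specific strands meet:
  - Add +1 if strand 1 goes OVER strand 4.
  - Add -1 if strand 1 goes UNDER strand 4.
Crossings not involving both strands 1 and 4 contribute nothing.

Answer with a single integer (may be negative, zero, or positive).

Gen 1: crossing 3x4. Both 1&4? no. Sum: 0
Gen 2: crossing 3x5. Both 1&4? no. Sum: 0
Gen 3: crossing 1x2. Both 1&4? no. Sum: 0
Gen 4: crossing 5x3. Both 1&4? no. Sum: 0
Gen 5: crossing 4x3. Both 1&4? no. Sum: 0
Gen 6: crossing 1x3. Both 1&4? no. Sum: 0
Gen 7: crossing 3x1. Both 1&4? no. Sum: 0
Gen 8: crossing 4x5. Both 1&4? no. Sum: 0
Gen 9: crossing 2x1. Both 1&4? no. Sum: 0

Answer: 0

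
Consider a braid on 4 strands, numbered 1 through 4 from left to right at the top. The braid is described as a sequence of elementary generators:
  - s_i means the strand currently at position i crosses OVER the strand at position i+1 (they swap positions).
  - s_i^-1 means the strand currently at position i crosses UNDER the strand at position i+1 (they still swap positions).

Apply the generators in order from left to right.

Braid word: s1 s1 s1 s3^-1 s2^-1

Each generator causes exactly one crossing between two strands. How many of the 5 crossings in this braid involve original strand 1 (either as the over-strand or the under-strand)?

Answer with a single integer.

Answer: 4

Derivation:
Gen 1: crossing 1x2. Involves strand 1? yes. Count so far: 1
Gen 2: crossing 2x1. Involves strand 1? yes. Count so far: 2
Gen 3: crossing 1x2. Involves strand 1? yes. Count so far: 3
Gen 4: crossing 3x4. Involves strand 1? no. Count so far: 3
Gen 5: crossing 1x4. Involves strand 1? yes. Count so far: 4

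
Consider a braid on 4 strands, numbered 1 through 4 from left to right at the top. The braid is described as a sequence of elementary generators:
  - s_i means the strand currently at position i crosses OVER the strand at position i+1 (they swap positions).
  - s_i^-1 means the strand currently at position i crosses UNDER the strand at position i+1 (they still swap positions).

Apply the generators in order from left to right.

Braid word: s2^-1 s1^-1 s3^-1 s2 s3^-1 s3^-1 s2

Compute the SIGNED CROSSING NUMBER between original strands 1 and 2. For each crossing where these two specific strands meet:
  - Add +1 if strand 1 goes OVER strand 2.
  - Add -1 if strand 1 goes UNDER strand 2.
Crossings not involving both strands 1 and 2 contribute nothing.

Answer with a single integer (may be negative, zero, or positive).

Gen 1: crossing 2x3. Both 1&2? no. Sum: 0
Gen 2: crossing 1x3. Both 1&2? no. Sum: 0
Gen 3: crossing 2x4. Both 1&2? no. Sum: 0
Gen 4: crossing 1x4. Both 1&2? no. Sum: 0
Gen 5: 1 under 2. Both 1&2? yes. Contrib: -1. Sum: -1
Gen 6: 2 under 1. Both 1&2? yes. Contrib: +1. Sum: 0
Gen 7: crossing 4x1. Both 1&2? no. Sum: 0

Answer: 0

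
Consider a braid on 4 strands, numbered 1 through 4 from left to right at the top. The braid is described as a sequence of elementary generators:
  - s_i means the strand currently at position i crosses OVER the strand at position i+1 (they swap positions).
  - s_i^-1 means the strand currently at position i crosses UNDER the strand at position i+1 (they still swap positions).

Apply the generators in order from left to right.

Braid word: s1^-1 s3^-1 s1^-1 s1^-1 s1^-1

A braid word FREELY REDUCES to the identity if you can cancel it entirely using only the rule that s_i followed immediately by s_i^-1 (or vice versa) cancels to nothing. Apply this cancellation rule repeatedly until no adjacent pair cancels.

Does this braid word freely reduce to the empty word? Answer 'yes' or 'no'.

Gen 1 (s1^-1): push. Stack: [s1^-1]
Gen 2 (s3^-1): push. Stack: [s1^-1 s3^-1]
Gen 3 (s1^-1): push. Stack: [s1^-1 s3^-1 s1^-1]
Gen 4 (s1^-1): push. Stack: [s1^-1 s3^-1 s1^-1 s1^-1]
Gen 5 (s1^-1): push. Stack: [s1^-1 s3^-1 s1^-1 s1^-1 s1^-1]
Reduced word: s1^-1 s3^-1 s1^-1 s1^-1 s1^-1

Answer: no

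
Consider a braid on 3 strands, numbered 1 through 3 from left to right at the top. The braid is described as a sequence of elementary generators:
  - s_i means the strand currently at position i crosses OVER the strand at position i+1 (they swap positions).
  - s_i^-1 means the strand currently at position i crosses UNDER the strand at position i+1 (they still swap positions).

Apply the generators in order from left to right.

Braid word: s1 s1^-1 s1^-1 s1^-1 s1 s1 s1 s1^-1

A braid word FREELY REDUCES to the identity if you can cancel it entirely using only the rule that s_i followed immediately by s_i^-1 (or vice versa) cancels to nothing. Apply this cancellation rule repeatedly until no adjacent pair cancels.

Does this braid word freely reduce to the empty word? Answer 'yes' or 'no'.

Answer: yes

Derivation:
Gen 1 (s1): push. Stack: [s1]
Gen 2 (s1^-1): cancels prior s1. Stack: []
Gen 3 (s1^-1): push. Stack: [s1^-1]
Gen 4 (s1^-1): push. Stack: [s1^-1 s1^-1]
Gen 5 (s1): cancels prior s1^-1. Stack: [s1^-1]
Gen 6 (s1): cancels prior s1^-1. Stack: []
Gen 7 (s1): push. Stack: [s1]
Gen 8 (s1^-1): cancels prior s1. Stack: []
Reduced word: (empty)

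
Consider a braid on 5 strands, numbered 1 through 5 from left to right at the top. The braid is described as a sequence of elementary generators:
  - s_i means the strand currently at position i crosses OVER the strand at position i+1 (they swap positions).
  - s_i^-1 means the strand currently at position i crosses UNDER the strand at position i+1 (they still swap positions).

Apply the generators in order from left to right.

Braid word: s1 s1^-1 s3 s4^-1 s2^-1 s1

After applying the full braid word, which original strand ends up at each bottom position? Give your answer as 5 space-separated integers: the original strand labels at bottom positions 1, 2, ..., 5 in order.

Answer: 4 1 2 5 3

Derivation:
Gen 1 (s1): strand 1 crosses over strand 2. Perm now: [2 1 3 4 5]
Gen 2 (s1^-1): strand 2 crosses under strand 1. Perm now: [1 2 3 4 5]
Gen 3 (s3): strand 3 crosses over strand 4. Perm now: [1 2 4 3 5]
Gen 4 (s4^-1): strand 3 crosses under strand 5. Perm now: [1 2 4 5 3]
Gen 5 (s2^-1): strand 2 crosses under strand 4. Perm now: [1 4 2 5 3]
Gen 6 (s1): strand 1 crosses over strand 4. Perm now: [4 1 2 5 3]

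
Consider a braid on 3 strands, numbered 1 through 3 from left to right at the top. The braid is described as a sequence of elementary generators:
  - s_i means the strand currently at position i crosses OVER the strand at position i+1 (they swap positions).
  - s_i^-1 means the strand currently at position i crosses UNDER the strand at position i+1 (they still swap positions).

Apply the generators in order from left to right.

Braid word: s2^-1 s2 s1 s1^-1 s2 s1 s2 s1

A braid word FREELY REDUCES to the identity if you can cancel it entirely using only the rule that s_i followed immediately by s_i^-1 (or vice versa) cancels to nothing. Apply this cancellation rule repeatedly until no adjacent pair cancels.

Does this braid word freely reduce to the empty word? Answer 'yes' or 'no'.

Gen 1 (s2^-1): push. Stack: [s2^-1]
Gen 2 (s2): cancels prior s2^-1. Stack: []
Gen 3 (s1): push. Stack: [s1]
Gen 4 (s1^-1): cancels prior s1. Stack: []
Gen 5 (s2): push. Stack: [s2]
Gen 6 (s1): push. Stack: [s2 s1]
Gen 7 (s2): push. Stack: [s2 s1 s2]
Gen 8 (s1): push. Stack: [s2 s1 s2 s1]
Reduced word: s2 s1 s2 s1

Answer: no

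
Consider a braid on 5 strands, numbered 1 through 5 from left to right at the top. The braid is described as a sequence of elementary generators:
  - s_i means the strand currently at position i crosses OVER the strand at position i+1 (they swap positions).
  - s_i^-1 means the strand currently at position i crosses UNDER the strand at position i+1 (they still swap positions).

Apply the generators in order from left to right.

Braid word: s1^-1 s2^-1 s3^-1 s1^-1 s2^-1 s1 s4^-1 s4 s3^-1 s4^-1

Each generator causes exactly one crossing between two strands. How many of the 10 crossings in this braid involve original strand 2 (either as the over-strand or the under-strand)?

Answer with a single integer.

Answer: 5

Derivation:
Gen 1: crossing 1x2. Involves strand 2? yes. Count so far: 1
Gen 2: crossing 1x3. Involves strand 2? no. Count so far: 1
Gen 3: crossing 1x4. Involves strand 2? no. Count so far: 1
Gen 4: crossing 2x3. Involves strand 2? yes. Count so far: 2
Gen 5: crossing 2x4. Involves strand 2? yes. Count so far: 3
Gen 6: crossing 3x4. Involves strand 2? no. Count so far: 3
Gen 7: crossing 1x5. Involves strand 2? no. Count so far: 3
Gen 8: crossing 5x1. Involves strand 2? no. Count so far: 3
Gen 9: crossing 2x1. Involves strand 2? yes. Count so far: 4
Gen 10: crossing 2x5. Involves strand 2? yes. Count so far: 5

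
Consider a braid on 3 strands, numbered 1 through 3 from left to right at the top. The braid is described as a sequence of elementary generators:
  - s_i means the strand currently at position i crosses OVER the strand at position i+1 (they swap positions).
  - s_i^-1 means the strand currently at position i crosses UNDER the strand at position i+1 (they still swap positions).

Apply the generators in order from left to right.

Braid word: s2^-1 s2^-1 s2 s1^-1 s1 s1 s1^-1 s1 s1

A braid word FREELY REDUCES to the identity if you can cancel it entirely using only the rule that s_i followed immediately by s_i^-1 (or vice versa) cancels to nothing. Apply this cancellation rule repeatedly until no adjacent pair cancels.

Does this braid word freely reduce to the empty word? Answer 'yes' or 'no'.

Answer: no

Derivation:
Gen 1 (s2^-1): push. Stack: [s2^-1]
Gen 2 (s2^-1): push. Stack: [s2^-1 s2^-1]
Gen 3 (s2): cancels prior s2^-1. Stack: [s2^-1]
Gen 4 (s1^-1): push. Stack: [s2^-1 s1^-1]
Gen 5 (s1): cancels prior s1^-1. Stack: [s2^-1]
Gen 6 (s1): push. Stack: [s2^-1 s1]
Gen 7 (s1^-1): cancels prior s1. Stack: [s2^-1]
Gen 8 (s1): push. Stack: [s2^-1 s1]
Gen 9 (s1): push. Stack: [s2^-1 s1 s1]
Reduced word: s2^-1 s1 s1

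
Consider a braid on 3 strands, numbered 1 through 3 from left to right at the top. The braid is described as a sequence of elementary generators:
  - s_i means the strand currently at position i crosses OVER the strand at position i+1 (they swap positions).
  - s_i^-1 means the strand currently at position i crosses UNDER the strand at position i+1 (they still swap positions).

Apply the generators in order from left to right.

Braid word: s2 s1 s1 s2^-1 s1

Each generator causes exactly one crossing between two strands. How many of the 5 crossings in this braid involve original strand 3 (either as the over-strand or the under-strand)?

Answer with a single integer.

Answer: 4

Derivation:
Gen 1: crossing 2x3. Involves strand 3? yes. Count so far: 1
Gen 2: crossing 1x3. Involves strand 3? yes. Count so far: 2
Gen 3: crossing 3x1. Involves strand 3? yes. Count so far: 3
Gen 4: crossing 3x2. Involves strand 3? yes. Count so far: 4
Gen 5: crossing 1x2. Involves strand 3? no. Count so far: 4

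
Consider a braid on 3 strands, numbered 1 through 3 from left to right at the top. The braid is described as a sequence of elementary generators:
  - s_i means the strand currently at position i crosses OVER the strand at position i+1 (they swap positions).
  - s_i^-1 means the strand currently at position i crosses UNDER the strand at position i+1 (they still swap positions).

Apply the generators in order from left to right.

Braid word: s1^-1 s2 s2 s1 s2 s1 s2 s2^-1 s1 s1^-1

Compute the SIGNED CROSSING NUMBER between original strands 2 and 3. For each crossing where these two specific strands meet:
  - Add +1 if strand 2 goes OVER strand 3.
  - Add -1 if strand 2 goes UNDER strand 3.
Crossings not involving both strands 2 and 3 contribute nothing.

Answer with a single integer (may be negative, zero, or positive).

Answer: 1

Derivation:
Gen 1: crossing 1x2. Both 2&3? no. Sum: 0
Gen 2: crossing 1x3. Both 2&3? no. Sum: 0
Gen 3: crossing 3x1. Both 2&3? no. Sum: 0
Gen 4: crossing 2x1. Both 2&3? no. Sum: 0
Gen 5: 2 over 3. Both 2&3? yes. Contrib: +1. Sum: 1
Gen 6: crossing 1x3. Both 2&3? no. Sum: 1
Gen 7: crossing 1x2. Both 2&3? no. Sum: 1
Gen 8: crossing 2x1. Both 2&3? no. Sum: 1
Gen 9: crossing 3x1. Both 2&3? no. Sum: 1
Gen 10: crossing 1x3. Both 2&3? no. Sum: 1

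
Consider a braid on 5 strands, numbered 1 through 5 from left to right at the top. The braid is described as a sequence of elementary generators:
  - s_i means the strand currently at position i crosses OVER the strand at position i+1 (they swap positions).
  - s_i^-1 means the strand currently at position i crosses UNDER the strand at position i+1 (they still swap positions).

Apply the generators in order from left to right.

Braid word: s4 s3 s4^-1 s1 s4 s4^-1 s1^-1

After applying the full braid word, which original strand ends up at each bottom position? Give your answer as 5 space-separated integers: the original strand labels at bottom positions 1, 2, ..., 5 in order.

Answer: 1 2 5 4 3

Derivation:
Gen 1 (s4): strand 4 crosses over strand 5. Perm now: [1 2 3 5 4]
Gen 2 (s3): strand 3 crosses over strand 5. Perm now: [1 2 5 3 4]
Gen 3 (s4^-1): strand 3 crosses under strand 4. Perm now: [1 2 5 4 3]
Gen 4 (s1): strand 1 crosses over strand 2. Perm now: [2 1 5 4 3]
Gen 5 (s4): strand 4 crosses over strand 3. Perm now: [2 1 5 3 4]
Gen 6 (s4^-1): strand 3 crosses under strand 4. Perm now: [2 1 5 4 3]
Gen 7 (s1^-1): strand 2 crosses under strand 1. Perm now: [1 2 5 4 3]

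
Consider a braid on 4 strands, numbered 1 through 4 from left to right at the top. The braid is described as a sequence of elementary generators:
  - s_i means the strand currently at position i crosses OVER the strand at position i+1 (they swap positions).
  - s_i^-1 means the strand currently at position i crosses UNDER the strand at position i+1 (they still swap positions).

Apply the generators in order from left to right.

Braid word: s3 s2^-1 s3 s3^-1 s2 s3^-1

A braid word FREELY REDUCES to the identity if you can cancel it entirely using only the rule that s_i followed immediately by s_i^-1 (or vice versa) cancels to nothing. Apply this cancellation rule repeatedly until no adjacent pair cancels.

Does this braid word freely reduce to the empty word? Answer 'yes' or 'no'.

Gen 1 (s3): push. Stack: [s3]
Gen 2 (s2^-1): push. Stack: [s3 s2^-1]
Gen 3 (s3): push. Stack: [s3 s2^-1 s3]
Gen 4 (s3^-1): cancels prior s3. Stack: [s3 s2^-1]
Gen 5 (s2): cancels prior s2^-1. Stack: [s3]
Gen 6 (s3^-1): cancels prior s3. Stack: []
Reduced word: (empty)

Answer: yes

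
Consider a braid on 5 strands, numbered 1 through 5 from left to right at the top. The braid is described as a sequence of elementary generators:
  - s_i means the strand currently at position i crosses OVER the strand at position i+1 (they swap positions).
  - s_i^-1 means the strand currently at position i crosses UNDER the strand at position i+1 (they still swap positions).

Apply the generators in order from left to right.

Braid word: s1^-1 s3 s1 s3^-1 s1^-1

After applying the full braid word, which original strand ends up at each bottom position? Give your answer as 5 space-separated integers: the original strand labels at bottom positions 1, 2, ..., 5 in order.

Gen 1 (s1^-1): strand 1 crosses under strand 2. Perm now: [2 1 3 4 5]
Gen 2 (s3): strand 3 crosses over strand 4. Perm now: [2 1 4 3 5]
Gen 3 (s1): strand 2 crosses over strand 1. Perm now: [1 2 4 3 5]
Gen 4 (s3^-1): strand 4 crosses under strand 3. Perm now: [1 2 3 4 5]
Gen 5 (s1^-1): strand 1 crosses under strand 2. Perm now: [2 1 3 4 5]

Answer: 2 1 3 4 5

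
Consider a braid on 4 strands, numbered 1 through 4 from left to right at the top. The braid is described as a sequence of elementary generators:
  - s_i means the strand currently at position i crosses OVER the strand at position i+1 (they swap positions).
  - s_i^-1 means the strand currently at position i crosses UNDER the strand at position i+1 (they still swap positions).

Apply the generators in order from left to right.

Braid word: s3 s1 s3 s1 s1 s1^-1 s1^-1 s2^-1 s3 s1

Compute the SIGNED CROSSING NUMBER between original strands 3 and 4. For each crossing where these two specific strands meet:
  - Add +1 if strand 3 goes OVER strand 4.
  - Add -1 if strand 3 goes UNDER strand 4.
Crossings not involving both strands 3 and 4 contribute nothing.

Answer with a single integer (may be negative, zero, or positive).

Gen 1: 3 over 4. Both 3&4? yes. Contrib: +1. Sum: 1
Gen 2: crossing 1x2. Both 3&4? no. Sum: 1
Gen 3: 4 over 3. Both 3&4? yes. Contrib: -1. Sum: 0
Gen 4: crossing 2x1. Both 3&4? no. Sum: 0
Gen 5: crossing 1x2. Both 3&4? no. Sum: 0
Gen 6: crossing 2x1. Both 3&4? no. Sum: 0
Gen 7: crossing 1x2. Both 3&4? no. Sum: 0
Gen 8: crossing 1x3. Both 3&4? no. Sum: 0
Gen 9: crossing 1x4. Both 3&4? no. Sum: 0
Gen 10: crossing 2x3. Both 3&4? no. Sum: 0

Answer: 0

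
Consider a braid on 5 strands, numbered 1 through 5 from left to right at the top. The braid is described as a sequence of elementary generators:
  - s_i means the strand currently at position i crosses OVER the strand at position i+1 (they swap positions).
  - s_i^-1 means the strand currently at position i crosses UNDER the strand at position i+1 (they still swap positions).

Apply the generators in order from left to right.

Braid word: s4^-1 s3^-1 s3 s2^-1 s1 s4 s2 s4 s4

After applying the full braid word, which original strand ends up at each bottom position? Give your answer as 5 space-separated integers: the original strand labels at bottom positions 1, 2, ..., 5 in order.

Answer: 3 2 1 4 5

Derivation:
Gen 1 (s4^-1): strand 4 crosses under strand 5. Perm now: [1 2 3 5 4]
Gen 2 (s3^-1): strand 3 crosses under strand 5. Perm now: [1 2 5 3 4]
Gen 3 (s3): strand 5 crosses over strand 3. Perm now: [1 2 3 5 4]
Gen 4 (s2^-1): strand 2 crosses under strand 3. Perm now: [1 3 2 5 4]
Gen 5 (s1): strand 1 crosses over strand 3. Perm now: [3 1 2 5 4]
Gen 6 (s4): strand 5 crosses over strand 4. Perm now: [3 1 2 4 5]
Gen 7 (s2): strand 1 crosses over strand 2. Perm now: [3 2 1 4 5]
Gen 8 (s4): strand 4 crosses over strand 5. Perm now: [3 2 1 5 4]
Gen 9 (s4): strand 5 crosses over strand 4. Perm now: [3 2 1 4 5]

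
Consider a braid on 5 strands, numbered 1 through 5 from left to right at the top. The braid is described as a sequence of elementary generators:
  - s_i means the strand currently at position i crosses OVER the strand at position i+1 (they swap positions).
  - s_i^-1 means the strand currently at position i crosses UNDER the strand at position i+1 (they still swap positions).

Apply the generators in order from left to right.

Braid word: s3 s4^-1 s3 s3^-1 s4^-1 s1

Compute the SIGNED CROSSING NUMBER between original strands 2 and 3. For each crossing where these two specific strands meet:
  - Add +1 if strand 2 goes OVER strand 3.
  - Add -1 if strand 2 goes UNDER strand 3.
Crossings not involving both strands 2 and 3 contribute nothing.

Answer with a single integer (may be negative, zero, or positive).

Gen 1: crossing 3x4. Both 2&3? no. Sum: 0
Gen 2: crossing 3x5. Both 2&3? no. Sum: 0
Gen 3: crossing 4x5. Both 2&3? no. Sum: 0
Gen 4: crossing 5x4. Both 2&3? no. Sum: 0
Gen 5: crossing 5x3. Both 2&3? no. Sum: 0
Gen 6: crossing 1x2. Both 2&3? no. Sum: 0

Answer: 0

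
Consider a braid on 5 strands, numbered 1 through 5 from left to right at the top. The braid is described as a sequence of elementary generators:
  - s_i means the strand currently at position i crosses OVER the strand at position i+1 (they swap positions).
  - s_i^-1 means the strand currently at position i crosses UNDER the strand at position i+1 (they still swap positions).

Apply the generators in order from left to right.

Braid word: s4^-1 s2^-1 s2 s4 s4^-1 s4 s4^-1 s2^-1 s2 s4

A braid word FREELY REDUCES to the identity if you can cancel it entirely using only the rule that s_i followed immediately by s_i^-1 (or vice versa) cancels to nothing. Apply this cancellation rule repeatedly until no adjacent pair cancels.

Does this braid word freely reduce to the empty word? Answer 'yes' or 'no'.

Gen 1 (s4^-1): push. Stack: [s4^-1]
Gen 2 (s2^-1): push. Stack: [s4^-1 s2^-1]
Gen 3 (s2): cancels prior s2^-1. Stack: [s4^-1]
Gen 4 (s4): cancels prior s4^-1. Stack: []
Gen 5 (s4^-1): push. Stack: [s4^-1]
Gen 6 (s4): cancels prior s4^-1. Stack: []
Gen 7 (s4^-1): push. Stack: [s4^-1]
Gen 8 (s2^-1): push. Stack: [s4^-1 s2^-1]
Gen 9 (s2): cancels prior s2^-1. Stack: [s4^-1]
Gen 10 (s4): cancels prior s4^-1. Stack: []
Reduced word: (empty)

Answer: yes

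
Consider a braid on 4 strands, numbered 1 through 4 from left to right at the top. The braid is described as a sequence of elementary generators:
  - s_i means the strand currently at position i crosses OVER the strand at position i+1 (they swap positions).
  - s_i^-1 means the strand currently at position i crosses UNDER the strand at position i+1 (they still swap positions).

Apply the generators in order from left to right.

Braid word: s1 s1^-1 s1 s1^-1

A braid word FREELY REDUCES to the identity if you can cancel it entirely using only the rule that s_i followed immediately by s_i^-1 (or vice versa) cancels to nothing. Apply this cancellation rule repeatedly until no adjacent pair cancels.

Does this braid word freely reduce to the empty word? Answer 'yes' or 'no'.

Answer: yes

Derivation:
Gen 1 (s1): push. Stack: [s1]
Gen 2 (s1^-1): cancels prior s1. Stack: []
Gen 3 (s1): push. Stack: [s1]
Gen 4 (s1^-1): cancels prior s1. Stack: []
Reduced word: (empty)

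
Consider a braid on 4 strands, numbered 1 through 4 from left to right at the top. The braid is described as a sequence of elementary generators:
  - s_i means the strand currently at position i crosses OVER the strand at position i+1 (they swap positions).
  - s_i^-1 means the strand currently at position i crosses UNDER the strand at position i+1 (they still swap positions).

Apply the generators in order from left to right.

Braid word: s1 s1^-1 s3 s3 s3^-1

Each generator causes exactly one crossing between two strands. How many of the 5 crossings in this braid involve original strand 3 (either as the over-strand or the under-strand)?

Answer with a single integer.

Answer: 3

Derivation:
Gen 1: crossing 1x2. Involves strand 3? no. Count so far: 0
Gen 2: crossing 2x1. Involves strand 3? no. Count so far: 0
Gen 3: crossing 3x4. Involves strand 3? yes. Count so far: 1
Gen 4: crossing 4x3. Involves strand 3? yes. Count so far: 2
Gen 5: crossing 3x4. Involves strand 3? yes. Count so far: 3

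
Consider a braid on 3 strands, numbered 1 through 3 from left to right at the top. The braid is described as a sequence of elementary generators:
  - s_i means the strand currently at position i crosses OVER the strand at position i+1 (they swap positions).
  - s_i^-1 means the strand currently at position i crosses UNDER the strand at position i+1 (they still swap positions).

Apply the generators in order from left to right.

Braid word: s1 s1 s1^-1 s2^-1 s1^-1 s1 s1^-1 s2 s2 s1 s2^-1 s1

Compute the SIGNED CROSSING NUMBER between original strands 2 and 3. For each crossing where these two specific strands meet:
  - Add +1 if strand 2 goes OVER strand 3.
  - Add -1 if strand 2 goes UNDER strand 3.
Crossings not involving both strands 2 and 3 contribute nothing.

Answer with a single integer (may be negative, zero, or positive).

Answer: -4

Derivation:
Gen 1: crossing 1x2. Both 2&3? no. Sum: 0
Gen 2: crossing 2x1. Both 2&3? no. Sum: 0
Gen 3: crossing 1x2. Both 2&3? no. Sum: 0
Gen 4: crossing 1x3. Both 2&3? no. Sum: 0
Gen 5: 2 under 3. Both 2&3? yes. Contrib: -1. Sum: -1
Gen 6: 3 over 2. Both 2&3? yes. Contrib: -1. Sum: -2
Gen 7: 2 under 3. Both 2&3? yes. Contrib: -1. Sum: -3
Gen 8: crossing 2x1. Both 2&3? no. Sum: -3
Gen 9: crossing 1x2. Both 2&3? no. Sum: -3
Gen 10: 3 over 2. Both 2&3? yes. Contrib: -1. Sum: -4
Gen 11: crossing 3x1. Both 2&3? no. Sum: -4
Gen 12: crossing 2x1. Both 2&3? no. Sum: -4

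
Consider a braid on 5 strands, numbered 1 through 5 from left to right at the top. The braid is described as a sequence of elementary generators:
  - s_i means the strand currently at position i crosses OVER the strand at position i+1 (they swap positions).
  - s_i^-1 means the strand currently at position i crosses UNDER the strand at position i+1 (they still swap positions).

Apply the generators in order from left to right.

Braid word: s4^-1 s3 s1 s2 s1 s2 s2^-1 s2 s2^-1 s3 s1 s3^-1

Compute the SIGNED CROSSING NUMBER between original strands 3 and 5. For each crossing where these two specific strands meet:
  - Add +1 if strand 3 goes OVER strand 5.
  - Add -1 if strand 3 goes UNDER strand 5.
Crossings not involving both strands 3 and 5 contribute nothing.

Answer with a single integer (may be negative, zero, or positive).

Gen 1: crossing 4x5. Both 3&5? no. Sum: 0
Gen 2: 3 over 5. Both 3&5? yes. Contrib: +1. Sum: 1
Gen 3: crossing 1x2. Both 3&5? no. Sum: 1
Gen 4: crossing 1x5. Both 3&5? no. Sum: 1
Gen 5: crossing 2x5. Both 3&5? no. Sum: 1
Gen 6: crossing 2x1. Both 3&5? no. Sum: 1
Gen 7: crossing 1x2. Both 3&5? no. Sum: 1
Gen 8: crossing 2x1. Both 3&5? no. Sum: 1
Gen 9: crossing 1x2. Both 3&5? no. Sum: 1
Gen 10: crossing 1x3. Both 3&5? no. Sum: 1
Gen 11: crossing 5x2. Both 3&5? no. Sum: 1
Gen 12: crossing 3x1. Both 3&5? no. Sum: 1

Answer: 1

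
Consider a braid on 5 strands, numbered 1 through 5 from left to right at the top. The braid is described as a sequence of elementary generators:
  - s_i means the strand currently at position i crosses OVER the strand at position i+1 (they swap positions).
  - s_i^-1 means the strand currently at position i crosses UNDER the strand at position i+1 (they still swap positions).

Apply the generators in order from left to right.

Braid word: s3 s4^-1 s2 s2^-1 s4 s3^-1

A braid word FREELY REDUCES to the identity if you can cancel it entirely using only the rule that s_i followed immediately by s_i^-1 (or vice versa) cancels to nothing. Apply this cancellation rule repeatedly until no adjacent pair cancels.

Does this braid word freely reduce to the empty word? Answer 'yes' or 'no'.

Gen 1 (s3): push. Stack: [s3]
Gen 2 (s4^-1): push. Stack: [s3 s4^-1]
Gen 3 (s2): push. Stack: [s3 s4^-1 s2]
Gen 4 (s2^-1): cancels prior s2. Stack: [s3 s4^-1]
Gen 5 (s4): cancels prior s4^-1. Stack: [s3]
Gen 6 (s3^-1): cancels prior s3. Stack: []
Reduced word: (empty)

Answer: yes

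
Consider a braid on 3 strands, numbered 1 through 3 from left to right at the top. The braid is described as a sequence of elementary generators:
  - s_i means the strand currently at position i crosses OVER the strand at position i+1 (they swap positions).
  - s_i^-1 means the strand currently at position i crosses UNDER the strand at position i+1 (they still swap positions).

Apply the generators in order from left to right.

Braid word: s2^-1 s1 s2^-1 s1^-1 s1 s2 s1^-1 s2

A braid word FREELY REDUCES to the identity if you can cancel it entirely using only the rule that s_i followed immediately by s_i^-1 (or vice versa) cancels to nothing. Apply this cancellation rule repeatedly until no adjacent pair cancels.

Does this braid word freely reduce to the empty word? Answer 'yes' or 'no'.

Gen 1 (s2^-1): push. Stack: [s2^-1]
Gen 2 (s1): push. Stack: [s2^-1 s1]
Gen 3 (s2^-1): push. Stack: [s2^-1 s1 s2^-1]
Gen 4 (s1^-1): push. Stack: [s2^-1 s1 s2^-1 s1^-1]
Gen 5 (s1): cancels prior s1^-1. Stack: [s2^-1 s1 s2^-1]
Gen 6 (s2): cancels prior s2^-1. Stack: [s2^-1 s1]
Gen 7 (s1^-1): cancels prior s1. Stack: [s2^-1]
Gen 8 (s2): cancels prior s2^-1. Stack: []
Reduced word: (empty)

Answer: yes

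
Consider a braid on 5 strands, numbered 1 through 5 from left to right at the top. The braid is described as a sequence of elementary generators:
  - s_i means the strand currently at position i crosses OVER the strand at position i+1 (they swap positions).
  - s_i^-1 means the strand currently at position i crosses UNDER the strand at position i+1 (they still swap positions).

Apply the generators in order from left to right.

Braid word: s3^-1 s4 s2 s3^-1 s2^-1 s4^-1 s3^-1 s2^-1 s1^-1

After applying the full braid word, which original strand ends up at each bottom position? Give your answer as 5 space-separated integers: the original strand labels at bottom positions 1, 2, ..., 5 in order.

Gen 1 (s3^-1): strand 3 crosses under strand 4. Perm now: [1 2 4 3 5]
Gen 2 (s4): strand 3 crosses over strand 5. Perm now: [1 2 4 5 3]
Gen 3 (s2): strand 2 crosses over strand 4. Perm now: [1 4 2 5 3]
Gen 4 (s3^-1): strand 2 crosses under strand 5. Perm now: [1 4 5 2 3]
Gen 5 (s2^-1): strand 4 crosses under strand 5. Perm now: [1 5 4 2 3]
Gen 6 (s4^-1): strand 2 crosses under strand 3. Perm now: [1 5 4 3 2]
Gen 7 (s3^-1): strand 4 crosses under strand 3. Perm now: [1 5 3 4 2]
Gen 8 (s2^-1): strand 5 crosses under strand 3. Perm now: [1 3 5 4 2]
Gen 9 (s1^-1): strand 1 crosses under strand 3. Perm now: [3 1 5 4 2]

Answer: 3 1 5 4 2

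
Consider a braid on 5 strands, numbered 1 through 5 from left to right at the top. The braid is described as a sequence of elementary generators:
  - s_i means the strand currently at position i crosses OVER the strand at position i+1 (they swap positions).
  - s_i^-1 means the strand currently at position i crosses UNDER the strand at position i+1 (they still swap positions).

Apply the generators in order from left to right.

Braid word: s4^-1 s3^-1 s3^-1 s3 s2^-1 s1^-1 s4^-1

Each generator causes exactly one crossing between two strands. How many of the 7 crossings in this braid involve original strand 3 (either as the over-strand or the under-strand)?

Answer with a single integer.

Answer: 4

Derivation:
Gen 1: crossing 4x5. Involves strand 3? no. Count so far: 0
Gen 2: crossing 3x5. Involves strand 3? yes. Count so far: 1
Gen 3: crossing 5x3. Involves strand 3? yes. Count so far: 2
Gen 4: crossing 3x5. Involves strand 3? yes. Count so far: 3
Gen 5: crossing 2x5. Involves strand 3? no. Count so far: 3
Gen 6: crossing 1x5. Involves strand 3? no. Count so far: 3
Gen 7: crossing 3x4. Involves strand 3? yes. Count so far: 4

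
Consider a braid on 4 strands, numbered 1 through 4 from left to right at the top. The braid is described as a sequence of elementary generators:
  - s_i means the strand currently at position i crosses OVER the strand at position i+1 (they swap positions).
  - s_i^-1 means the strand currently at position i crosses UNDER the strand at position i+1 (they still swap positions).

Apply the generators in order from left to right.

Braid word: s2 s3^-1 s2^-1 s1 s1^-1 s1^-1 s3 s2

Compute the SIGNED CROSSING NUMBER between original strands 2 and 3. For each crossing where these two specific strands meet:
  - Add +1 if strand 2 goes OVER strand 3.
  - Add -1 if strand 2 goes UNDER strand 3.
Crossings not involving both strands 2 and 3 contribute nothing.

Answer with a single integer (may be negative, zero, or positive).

Answer: 0

Derivation:
Gen 1: 2 over 3. Both 2&3? yes. Contrib: +1. Sum: 1
Gen 2: crossing 2x4. Both 2&3? no. Sum: 1
Gen 3: crossing 3x4. Both 2&3? no. Sum: 1
Gen 4: crossing 1x4. Both 2&3? no. Sum: 1
Gen 5: crossing 4x1. Both 2&3? no. Sum: 1
Gen 6: crossing 1x4. Both 2&3? no. Sum: 1
Gen 7: 3 over 2. Both 2&3? yes. Contrib: -1. Sum: 0
Gen 8: crossing 1x2. Both 2&3? no. Sum: 0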